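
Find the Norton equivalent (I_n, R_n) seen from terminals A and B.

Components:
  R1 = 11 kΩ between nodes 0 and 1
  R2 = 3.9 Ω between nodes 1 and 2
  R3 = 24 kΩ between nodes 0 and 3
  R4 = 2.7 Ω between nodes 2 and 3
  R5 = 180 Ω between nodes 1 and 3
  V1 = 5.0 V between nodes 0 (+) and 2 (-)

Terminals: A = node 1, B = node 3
Find the Thévenin equivalent first; then I_n = V_th/R_th and R_n = R_th.
Step 1 — V_th is the open-circuit voltage V_A - V_B (nothing connected across the terminals).
Nodal analysis, taking node 2 as the 0 V reference.
Source V1 fixes V_0 = 5 V.
KCL at each unknown node (sum of currents leaving = 0; resistances in Ω):
  Node 1: (V_1 - 5)/11000 + (V_1 - 0)/3.9 + (V_1 - V_3)/180 = 0
  Node 3: (V_3 - 5)/24000 + (V_3 - 0)/2.7 + (V_3 - V_1)/180 = 0
Collecting terms (coefficients in siemens):
  0.2621·V_1 - 0.005556·V_3 = 0.0004545
  0.376·V_3 - 0.005556·V_1 = 0.0002083
Determinant D = (0.2621)(0.376) - (-0.005556)(-0.005556) = 0.09849
V_1 = [(0.0004545)(0.376) - (-0.005556)(0.0002083)]/D = 0.001747 V
V_3 = [(0.2621)(0.0002083) - (0.0004545)(-0.005556)]/D = 0.0005799 V
V_th = V_1 - V_3 = 0.001747 - 0.0005799 = 0.001167 V
Step 2 — R_th: zero the source — replace V1 by a short circuit (node 2 merges into node 0) — and find the resistance seen between A (node 1) and B (node 3).
Reduce the network between node 1 (A) and node 3 (B) by series/parallel combination:
  Rp1 = R1 ‖ R2 (parallel, both between nodes 0 and 1) = 1/(1/11000 + 1/3.9) = 3.899 Ω
  Rp2 = R3 ‖ R4 (parallel, both between nodes 0 and 3) = 1/(1/24000 + 1/2.7) = 2.7 Ω
  Rs1 = Rp1 + Rp2 (series, joined only at node 0) = 3.899 + 2.7 = 6.598 Ω
  Rp3 = R5 ‖ Rs1 (parallel, both between nodes 1 and 3) = 1/(1/180 + 1/6.598) = 6.365 Ω
R_th = 6.365 Ω
I_n = V_th/R_th = 0.001167/6.365 = 0.0001833 A, and R_n = R_th = 6.365 Ω

Final answer: I_n = 0.0001833 A, R_n = 6.365 Ω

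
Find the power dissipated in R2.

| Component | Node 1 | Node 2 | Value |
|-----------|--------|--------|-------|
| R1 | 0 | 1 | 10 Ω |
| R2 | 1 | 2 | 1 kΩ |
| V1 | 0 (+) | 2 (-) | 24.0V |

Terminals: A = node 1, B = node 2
Nodal analysis, taking node 2 as the 0 V reference.
Source V1 fixes V_0 = 24 V.
KCL at each unknown node (sum of currents leaving = 0; resistances in Ω):
  Node 1: (V_1 - 24)/10 + (V_1 - 0)/1000 = 0
Collecting terms: 0.101 × V_1 = 2.4  =>  V_1 = 23.76 V
I_R2 = (V_1 - V_2)/R2 = (23.76 - 0)/1000 = 0.02376 A
P_R2 = I_R2² × R2 = (0.02376)² × 1000 = 0.5647 W

Final answer: 0.5647 W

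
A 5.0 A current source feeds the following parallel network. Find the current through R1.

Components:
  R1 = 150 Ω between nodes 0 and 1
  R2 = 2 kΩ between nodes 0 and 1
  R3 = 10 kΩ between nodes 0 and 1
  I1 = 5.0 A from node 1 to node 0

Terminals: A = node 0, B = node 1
All resistors sit directly between nodes 0 and 1, so they are in parallel and share one voltage V; the full source current 5 A splits among them.
1/R_par = 1/150 + 1/2000 + 1/10000 = 0.007267 S  =>  R_par = 137.6 Ω
V = I × R_par = 5 × 137.6 = 688.1 V
I_R1 = V/R1 = 688.1/150 = 4.587 A

Final answer: 4.587 A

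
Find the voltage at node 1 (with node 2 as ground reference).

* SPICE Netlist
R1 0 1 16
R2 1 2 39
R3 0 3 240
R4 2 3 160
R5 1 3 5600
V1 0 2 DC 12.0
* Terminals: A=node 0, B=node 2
Nodal analysis, taking node 2 as the 0 V reference.
Source V1 fixes V_0 = 12 V.
KCL at each unknown node (sum of currents leaving = 0; resistances in Ω):
  Node 1: (V_1 - 12)/16 + (V_1 - 0)/39 + (V_1 - V_3)/5600 = 0
  Node 3: (V_3 - 12)/240 + (V_3 - 0)/160 + (V_3 - V_1)/5600 = 0
Collecting terms (coefficients in siemens):
  0.08832·V_1 - 0.0001786·V_3 = 0.75
  0.0106·V_3 - 0.0001786·V_1 = 0.05
Determinant D = (0.08832)(0.0106) - (-0.0001786)(-0.0001786) = 0.0009357
V_1 = [(0.75)(0.0106) - (-0.0001786)(0.05)]/D = 8.502 V
V_3 = [(0.08832)(0.05) - (0.75)(-0.0001786)]/D = 4.862 V
The requested potential is V_1 = 8.502 V.

Final answer: V_1 = 8.502 V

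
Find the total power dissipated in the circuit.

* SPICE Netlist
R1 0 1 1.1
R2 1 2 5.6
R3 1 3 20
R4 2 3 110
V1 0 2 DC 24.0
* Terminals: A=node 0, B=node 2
Nodal analysis, taking node 2 as the 0 V reference.
Source V1 fixes V_0 = 24 V.
KCL at each unknown node (sum of currents leaving = 0; resistances in Ω):
  Node 1: (V_1 - 24)/1.1 + (V_1 - 0)/5.6 + (V_1 - V_3)/20 = 0
  Node 3: (V_3 - V_1)/20 + (V_3 - 0)/110 = 0
Collecting terms (coefficients in siemens):
  1.138·V_1 - 0.05·V_3 = 21.82
  0.05909·V_3 - 0.05·V_1 = 0
Determinant D = (1.138)(0.05909) - (-0.05)(-0.05) = 0.06473
V_1 = [(21.82)(0.05909) - (-0.05)(0)]/D = 19.92 V
V_3 = [(1.138)(0) - (21.82)(-0.05)]/D = 16.85 V
Power in each resistor, P = (ΔV)²/R:
  P_R1 = (24 - 19.92)²/1.1 = 15.14 W
  P_R2 = (19.92 - 0)²/5.6 = 70.85 W
  P_R3 = (19.92 - 16.85)²/20 = 0.4695 W
  P_R4 = (0 - 16.85)²/110 = 2.582 W
P_total = P_R1 + P_R2 + P_R3 + P_R4 = 89.04 W

Final answer: 89.04 W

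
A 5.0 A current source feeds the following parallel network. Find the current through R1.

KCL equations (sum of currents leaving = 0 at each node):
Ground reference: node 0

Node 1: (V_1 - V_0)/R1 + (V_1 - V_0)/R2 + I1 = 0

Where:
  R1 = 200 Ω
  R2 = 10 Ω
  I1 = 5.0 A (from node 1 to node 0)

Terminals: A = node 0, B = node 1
All resistors sit directly between nodes 0 and 1, so they are in parallel and share one voltage V; the full source current 5 A splits among them.
1/R_par = 1/200 + 1/10 = 0.105 S  =>  R_par = 9.524 Ω
V = I × R_par = 5 × 9.524 = 47.62 V
I_R1 = V/R1 = 47.62/200 = 0.2381 A

Final answer: 0.2381 A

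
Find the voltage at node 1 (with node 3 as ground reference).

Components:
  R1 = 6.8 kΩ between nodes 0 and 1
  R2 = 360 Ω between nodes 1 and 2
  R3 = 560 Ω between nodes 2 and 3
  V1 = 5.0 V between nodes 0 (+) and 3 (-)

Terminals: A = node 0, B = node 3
Nodal analysis, taking node 3 as the 0 V reference.
Source V1 fixes V_0 = 5 V.
KCL at each unknown node (sum of currents leaving = 0; resistances in Ω):
  Node 1: (V_1 - 5)/6800 + (V_1 - V_2)/360 = 0
  Node 2: (V_2 - V_1)/360 + (V_2 - 0)/560 = 0
Collecting terms (coefficients in siemens):
  0.002925·V_1 - 0.002778·V_2 = 0.0007353
  0.004563·V_2 - 0.002778·V_1 = 0
Determinant D = (0.002925)(0.004563) - (-0.002778)(-0.002778) = 0.000005631
V_1 = [(0.0007353)(0.004563) - (-0.002778)(0)]/D = 0.5959 V
V_2 = [(0.002925)(0) - (0.0007353)(-0.002778)]/D = 0.3627 V
The requested potential is V_1 = 0.5959 V.

Final answer: V_1 = 0.5959 V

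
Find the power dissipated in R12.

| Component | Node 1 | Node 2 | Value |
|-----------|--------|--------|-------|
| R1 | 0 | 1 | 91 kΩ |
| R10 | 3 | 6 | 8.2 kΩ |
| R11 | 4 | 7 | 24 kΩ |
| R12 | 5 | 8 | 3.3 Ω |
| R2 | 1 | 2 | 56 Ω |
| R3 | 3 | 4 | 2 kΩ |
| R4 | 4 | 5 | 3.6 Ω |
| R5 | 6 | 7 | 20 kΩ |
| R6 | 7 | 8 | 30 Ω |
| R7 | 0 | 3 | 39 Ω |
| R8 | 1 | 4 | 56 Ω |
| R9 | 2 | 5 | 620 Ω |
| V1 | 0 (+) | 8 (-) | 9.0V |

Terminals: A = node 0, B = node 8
Nodal analysis, taking node 8 as the 0 V reference.
Source V1 fixes V_0 = 9 V.
KCL at each unknown node (sum of currents leaving = 0; resistances in Ω):
  Node 1: (V_1 - 9)/91000 + (V_1 - V_2)/56 + (V_1 - V_4)/56 = 0
  Node 2: (V_2 - V_1)/56 + (V_2 - V_5)/620 = 0
  Node 3: (V_3 - V_4)/2000 + (V_3 - 9)/39 + (V_3 - V_6)/8200 = 0
  Node 4: (V_4 - V_3)/2000 + (V_4 - V_5)/3.6 + (V_4 - V_1)/56 + (V_4 - V_7)/24000 = 0
  Node 5: (V_5 - V_4)/3.6 + (V_5 - V_2)/620 + (V_5 - 0)/3.3 = 0
  Node 6: (V_6 - V_7)/20000 + (V_6 - V_3)/8200 = 0
  Node 7: (V_7 - V_6)/20000 + (V_7 - 0)/30 + (V_7 - V_4)/24000 = 0
Collecting terms (coefficients in siemens):
  0.03573·V_1 - 0.01786·V_2 - 0.01786·V_4 = 0.0000989
  0.01947·V_2 - 0.01786·V_1 - 0.001613·V_5 = 0
  0.02626·V_3 - 0.0005·V_4 - 0.000122·V_6 = 0.2308
  0.2962·V_4 - 0.01786·V_1 - 0.0005·V_3 - 0.2778·V_5 - 0.00004167·V_7 = 0
  0.5824·V_5 - 0.001613·V_2 - 0.2778·V_4 = 0
  0.000172·V_6 - 0.000122·V_3 - 0.00005·V_7 = 0
  0.03343·V_7 - 0.00004167·V_4 - 0.00005·V_6 = 0
Solving these 7 simultaneous equations (Gaussian elimination) gives:
  V_1 = 0.03474 V, V_2 = 0.03309 V, V_3 = 8.817 V, V_4 = 0.03088 V
  V_5 = 0.01482 V, V_6 = 6.256 V, V_7 = 0.009396 V
I_R12 = (V_5 - V_8)/R12 = (0.01482 - 0)/3.3 = 0.00449 A
P_R12 = I_R12² × R12 = (0.00449)² × 3.3 = 0.00006654 W

Final answer: 6.654e-05 W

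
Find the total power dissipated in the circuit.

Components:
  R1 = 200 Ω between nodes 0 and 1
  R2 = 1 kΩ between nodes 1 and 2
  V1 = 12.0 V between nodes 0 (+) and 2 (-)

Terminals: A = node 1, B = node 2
Nodal analysis, taking node 2 as the 0 V reference.
Source V1 fixes V_0 = 12 V.
KCL at each unknown node (sum of currents leaving = 0; resistances in Ω):
  Node 1: (V_1 - 12)/200 + (V_1 - 0)/1000 = 0
Collecting terms: 0.006 × V_1 = 0.06  =>  V_1 = 10 V
Power in each resistor, P = (ΔV)²/R:
  P_R1 = (12 - 10)²/200 = 0.02 W
  P_R2 = (10 - 0)²/1000 = 0.1 W
P_total = P_R1 + P_R2 = 0.12 W

Final answer: 0.12 W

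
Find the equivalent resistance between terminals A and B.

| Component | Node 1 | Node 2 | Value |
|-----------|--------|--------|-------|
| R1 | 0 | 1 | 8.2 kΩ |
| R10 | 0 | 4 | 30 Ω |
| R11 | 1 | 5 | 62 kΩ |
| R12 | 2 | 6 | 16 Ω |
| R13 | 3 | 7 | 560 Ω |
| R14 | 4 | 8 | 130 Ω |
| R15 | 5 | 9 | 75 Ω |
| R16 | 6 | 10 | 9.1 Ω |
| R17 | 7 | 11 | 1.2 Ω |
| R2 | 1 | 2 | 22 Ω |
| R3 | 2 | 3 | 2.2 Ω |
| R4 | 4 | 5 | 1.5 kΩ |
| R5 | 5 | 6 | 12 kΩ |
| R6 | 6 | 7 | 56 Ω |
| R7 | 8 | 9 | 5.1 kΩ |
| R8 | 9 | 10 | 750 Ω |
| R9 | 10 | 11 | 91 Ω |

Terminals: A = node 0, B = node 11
The network is not a plain series/parallel combination. Inject a 1 A test current into terminal A (node 0) and return it from terminal B (node 11); then R_eq = V_A / (1 A).
Nodal analysis, taking node 11 as the 0 V reference.
Current source I_test pushes 1 A into node 0 and draws it out of node 11.
KCL at each unknown node (sum of currents leaving = 0; resistances in Ω):
  Node 0: (V_0 - V_1)/8200 + (V_0 - V_4)/30 - 1 = 0
  Node 1: (V_1 - V_0)/8200 + (V_1 - V_2)/22 + (V_1 - V_5)/62000 = 0
  Node 2: (V_2 - V_1)/22 + (V_2 - V_3)/2.2 + (V_2 - V_6)/16 = 0
  Node 3: (V_3 - V_2)/2.2 + (V_3 - V_7)/560 = 0
  Node 4: (V_4 - V_0)/30 + (V_4 - V_5)/1500 + (V_4 - V_8)/130 = 0
  Node 5: (V_5 - V_1)/62000 + (V_5 - V_4)/1500 + (V_5 - V_6)/12000 + (V_5 - V_9)/75 = 0
  Node 6: (V_6 - V_2)/16 + (V_6 - V_5)/12000 + (V_6 - V_7)/56 + (V_6 - V_10)/9.1 = 0
  Node 7: (V_7 - V_3)/560 + (V_7 - V_6)/56 + (V_7 - 0)/1.2 = 0
  Node 8: (V_8 - V_4)/130 + (V_8 - V_9)/5100 = 0
  Node 9: (V_9 - V_5)/75 + (V_9 - V_8)/5100 + (V_9 - V_10)/750 = 0
  Node 10: (V_10 - V_6)/9.1 + (V_10 - V_9)/750 + (V_10 - 0)/91 = 0
Collecting terms (coefficients in siemens):
  0.03346·V_0 - 0.000122·V_1 - 0.03333·V_4 = 1
  0.04559·V_1 - 0.000122·V_0 - 0.04545·V_2 - 0.00001613·V_5 = 0
  0.5625·V_2 - 0.04545·V_1 - 0.4545·V_3 - 0.0625·V_6 = 0
  0.4563·V_3 - 0.4545·V_2 - 0.001786·V_7 = 0
  0.04169·V_4 - 0.03333·V_0 - 0.0006667·V_5 - 0.007692·V_8 = 0
  0.0141·V_5 - 0.00001613·V_1 - 0.0006667·V_4 - 0.00008333·V_6 - 0.01333·V_9 = 0
  0.1903·V_6 - 0.0625·V_2 - 0.00008333·V_5 - 0.01786·V_7 - 0.1099·V_10 = 0
  0.853·V_7 - 0.001786·V_3 - 0.01786·V_6 = 0
  0.007888·V_8 - 0.007692·V_4 - 0.0001961·V_9 = 0
  0.01486·V_9 - 0.01333·V_5 - 0.0001961·V_8 - 0.001333·V_10 = 0
  0.1222·V_10 - 0.1099·V_6 - 0.001333·V_9 = 0
Solving these 11 simultaneous equations (Gaussian elimination) gives:
  V_0 = 1598 V, V_1 = 38.46 V, V_2 = 34.06 V, V_3 = 33.93 V
  V_4 = 1574 V, V_5 = 639.4 V, V_6 = 31.81 V, V_7 = 0.7369 V
  V_8 = 1550 V, V_9 = 597.2 V, V_10 = 35.12 V
R_eq = V_0 / 1 A = 1598 Ω = 1.598 kΩ

Final answer: 1.598 kΩ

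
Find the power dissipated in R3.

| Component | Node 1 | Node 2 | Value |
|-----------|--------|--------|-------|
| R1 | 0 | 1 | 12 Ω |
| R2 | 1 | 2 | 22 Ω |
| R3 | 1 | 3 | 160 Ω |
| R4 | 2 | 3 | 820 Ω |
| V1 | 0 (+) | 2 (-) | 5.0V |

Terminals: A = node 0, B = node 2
Nodal analysis, taking node 2 as the 0 V reference.
Source V1 fixes V_0 = 5 V.
KCL at each unknown node (sum of currents leaving = 0; resistances in Ω):
  Node 1: (V_1 - 5)/12 + (V_1 - 0)/22 + (V_1 - V_3)/160 = 0
  Node 3: (V_3 - V_1)/160 + (V_3 - 0)/820 = 0
Collecting terms (coefficients in siemens):
  0.135·V_1 - 0.00625·V_3 = 0.4167
  0.00747·V_3 - 0.00625·V_1 = 0
Determinant D = (0.135)(0.00747) - (-0.00625)(-0.00625) = 0.0009696
V_1 = [(0.4167)(0.00747) - (-0.00625)(0)]/D = 3.21 V
V_3 = [(0.135)(0) - (0.4167)(-0.00625)]/D = 2.686 V
I_R3 = (V_1 - V_3)/R3 = (3.21 - 2.686)/160 = 0.003275 A
P_R3 = I_R3² × R3 = (0.003275)² × 160 = 0.001716 W

Final answer: 0.001716 W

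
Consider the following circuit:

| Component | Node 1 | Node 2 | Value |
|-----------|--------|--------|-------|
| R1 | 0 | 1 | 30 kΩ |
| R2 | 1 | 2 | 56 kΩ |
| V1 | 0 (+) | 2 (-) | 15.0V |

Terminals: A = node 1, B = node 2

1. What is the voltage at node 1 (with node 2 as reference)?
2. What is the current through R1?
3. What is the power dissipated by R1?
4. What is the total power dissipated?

Nodal analysis, taking node 2 as the 0 V reference.
Source V1 fixes V_0 = 15 V.
KCL at each unknown node (sum of currents leaving = 0; resistances in Ω):
  Node 1: (V_1 - 15)/30000 + (V_1 - 0)/56000 = 0
Collecting terms: 0.00005119 × V_1 = 0.0005  =>  V_1 = 9.767 V
Part 1:
  Read off the nodal solution: V_1 = 9.767 V
Part 2:
  I_R1 = (V_0 - V_1)/R1 = (15 - 9.767)/30000 = 0.0001744 A
  Magnitude: I_R1 = 0.0001744 A
Part 3:
  I_R1 = (V_0 - V_1)/R1 = (15 - 9.767)/30000 = 0.0001744 A
  P_R1 = I_R1² × R1 = (0.0001744)² × 30000 = 0.0009127 W
Part 4:
  Power in each resistor, P = (ΔV)²/R:
    P_R1 = (15 - 9.767)²/30000 = 0.0009127 W
    P_R2 = (9.767 - 0)²/56000 = 0.001704 W
  P_total = P_R1 + P_R2 = 0.002616 W

Final answers:
1. V_1 = 9.767 V
2. I_R1 = 0.0001744 A
3. P_R1 = 0.0009127 W
4. P_total = 0.002616 W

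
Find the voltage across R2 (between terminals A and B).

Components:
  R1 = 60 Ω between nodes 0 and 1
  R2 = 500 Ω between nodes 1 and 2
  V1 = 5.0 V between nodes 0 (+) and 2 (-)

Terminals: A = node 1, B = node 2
R1 and R2 are in series across V1 (node 0 → node 1 → node 2), and the output A–B is taken across R2, so this is a voltage divider.
Series current: I = V1/(R1 + R2) = 5/(60 + 500) = 5/560 = 0.008929 A
V_R2 = I × R2 = V1 × R2/(R1 + R2) = 5 × 500/560 = 4.464 V

Final answer: 4.464 V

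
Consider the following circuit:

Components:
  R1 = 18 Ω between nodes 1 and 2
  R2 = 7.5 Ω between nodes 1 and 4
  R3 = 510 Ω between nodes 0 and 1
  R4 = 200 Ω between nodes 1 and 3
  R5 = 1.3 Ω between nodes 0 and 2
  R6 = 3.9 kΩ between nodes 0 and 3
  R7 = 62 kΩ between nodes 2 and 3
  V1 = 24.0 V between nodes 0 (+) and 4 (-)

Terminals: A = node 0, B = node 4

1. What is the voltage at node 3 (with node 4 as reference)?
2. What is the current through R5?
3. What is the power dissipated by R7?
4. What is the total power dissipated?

Nodal analysis, taking node 4 as the 0 V reference.
Source V1 fixes V_0 = 24 V.
KCL at each unknown node (sum of currents leaving = 0; resistances in Ω):
  Node 1: (V_1 - V_2)/18 + (V_1 - 0)/7.5 + (V_1 - 24)/510 + (V_1 - V_3)/200 = 0
  Node 2: (V_2 - V_1)/18 + (V_2 - 24)/1.3 + (V_2 - V_3)/62000 = 0
  Node 3: (V_3 - V_1)/200 + (V_3 - 24)/3900 + (V_3 - V_2)/62000 = 0
Collecting terms (coefficients in siemens):
  0.1958·V_1 - 0.05556·V_2 - 0.005·V_3 = 0.04706
  0.8248·V_2 - 0.05556·V_1 - 0.00001613·V_3 = 18.46
  0.005273·V_3 - 0.005·V_1 - 0.00001613·V_2 = 0.006154
Solving these 3 simultaneous equations (Gaussian elimination) gives:
  V_1 = 6.921 V, V_2 = 22.85 V, V_3 = 7.8 V
Part 1:
  Read off the nodal solution: V_3 = 7.8 V
Part 2:
  I_R5 = (V_0 - V_2)/R5 = (24 - 22.85)/1.3 = 0.8852 A
  Magnitude: I_R5 = 0.8852 A
Part 3:
  I_R7 = (V_2 - V_3)/R7 = (22.85 - 7.8)/62000 = 0.0002427 A
  P_R7 = I_R7² × R7 = (0.0002427)² × 62000 = 0.003653 W
Part 4:
  Power in each resistor, P = (ΔV)²/R:
    P_R1 = (6.921 - 22.85)²/18 = 14.1 W
    P_R2 = (6.921 - 0)²/7.5 = 6.387 W
    P_R3 = (24 - 6.921)²/510 = 0.5719 W
    P_R4 = (6.921 - 7.8)²/200 = 0.003866 W
    P_R5 = (24 - 22.85)²/1.3 = 1.019 W
    P_R6 = (24 - 7.8)²/3900 = 0.06729 W
    P_R7 = (22.85 - 7.8)²/62000 = 0.003653 W
  P_total = P_R1 + P_R2 + P_R3 + P_R4 + P_R5 + P_R6 + P_R7 = 22.15 W

Final answers:
1. V_3 = 7.8 V
2. I_R5 = 0.8852 A
3. P_R7 = 0.003653 W
4. P_total = 22.15 W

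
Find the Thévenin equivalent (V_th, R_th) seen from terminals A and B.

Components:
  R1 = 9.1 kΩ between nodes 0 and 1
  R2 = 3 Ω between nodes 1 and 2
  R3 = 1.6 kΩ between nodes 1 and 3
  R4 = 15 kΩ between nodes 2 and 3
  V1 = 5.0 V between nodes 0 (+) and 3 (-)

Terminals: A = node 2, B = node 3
Step 1 — V_th is the open-circuit voltage V_A - V_B (nothing connected across the terminals).
Nodal analysis, taking node 3 as the 0 V reference.
Source V1 fixes V_0 = 5 V.
KCL at each unknown node (sum of currents leaving = 0; resistances in Ω):
  Node 1: (V_1 - 5)/9100 + (V_1 - V_2)/3 + (V_1 - 0)/1600 = 0
  Node 2: (V_2 - V_1)/3 + (V_2 - 0)/15000 = 0
Collecting terms (coefficients in siemens):
  0.3341·V_1 - 0.3333·V_2 = 0.0005495
  0.3334·V_2 - 0.3333·V_1 = 0
Determinant D = (0.3341)(0.3334) - (-0.3333)(-0.3333) = 0.0002672
V_1 = [(0.0005495)(0.3334) - (-0.3333)(0)]/D = 0.6855 V
V_2 = [(0.3341)(0) - (0.0005495)(-0.3333)]/D = 0.6854 V
V_th = V_2 - V_3 = 0.6854 - 0 = 0.6854 V
Step 2 — R_th: zero the source — replace V1 by a short circuit (node 3 merges into node 0) — and find the resistance seen between A (node 2) and B (node 0).
Reduce the network between node 2 (A) and node 0 (B) by series/parallel combination:
  Rp1 = R1 ‖ R3 (parallel, both between nodes 0 and 1) = 1/(1/9100 + 1/1600) = 1361 Ω
  Rs1 = R2 + Rp1 (series, joined only at node 1) = 3 + 1361 = 1364 Ω
  Rp2 = R4 ‖ Rs1 (parallel, both between nodes 0 and 2) = 1/(1/15000 + 1/1364) = 1250 Ω
R_th = 1.25 kΩ

Final answer: V_th = 0.6854 V, R_th = 1.25 kΩ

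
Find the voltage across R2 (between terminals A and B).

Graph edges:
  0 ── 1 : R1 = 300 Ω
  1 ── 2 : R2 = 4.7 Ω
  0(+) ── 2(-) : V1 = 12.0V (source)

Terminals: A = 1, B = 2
R1 and R2 are in series across V1 (node 0 → node 1 → node 2), and the output A–B is taken across R2, so this is a voltage divider.
Series current: I = V1/(R1 + R2) = 12/(300 + 4.7) = 12/304.7 = 0.03938 A
V_R2 = I × R2 = V1 × R2/(R1 + R2) = 12 × 4.7/304.7 = 0.1851 V

Final answer: 0.1851 V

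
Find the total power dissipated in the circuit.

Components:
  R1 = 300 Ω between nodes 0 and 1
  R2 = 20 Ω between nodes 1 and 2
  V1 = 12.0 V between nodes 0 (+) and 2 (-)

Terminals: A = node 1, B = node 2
Nodal analysis, taking node 2 as the 0 V reference.
Source V1 fixes V_0 = 12 V.
KCL at each unknown node (sum of currents leaving = 0; resistances in Ω):
  Node 1: (V_1 - 12)/300 + (V_1 - 0)/20 = 0
Collecting terms: 0.05333 × V_1 = 0.04  =>  V_1 = 0.75 V
Power in each resistor, P = (ΔV)²/R:
  P_R1 = (12 - 0.75)²/300 = 0.4219 W
  P_R2 = (0.75 - 0)²/20 = 0.02813 W
P_total = P_R1 + P_R2 = 0.45 W

Final answer: 0.45 W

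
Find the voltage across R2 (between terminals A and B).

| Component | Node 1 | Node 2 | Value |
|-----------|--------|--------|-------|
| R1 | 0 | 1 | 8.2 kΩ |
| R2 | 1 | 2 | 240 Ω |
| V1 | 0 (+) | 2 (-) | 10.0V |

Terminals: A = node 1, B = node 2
R1 and R2 are in series across V1 (node 0 → node 1 → node 2), and the output A–B is taken across R2, so this is a voltage divider.
Series current: I = V1/(R1 + R2) = 10/(8200 + 240) = 10/8440 = 0.001185 A
V_R2 = I × R2 = V1 × R2/(R1 + R2) = 10 × 240/8440 = 0.2844 V

Final answer: 0.2844 V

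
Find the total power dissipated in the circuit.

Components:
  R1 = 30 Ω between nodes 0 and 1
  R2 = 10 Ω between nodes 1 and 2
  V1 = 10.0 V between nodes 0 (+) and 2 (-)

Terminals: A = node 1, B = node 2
Nodal analysis, taking node 2 as the 0 V reference.
Source V1 fixes V_0 = 10 V.
KCL at each unknown node (sum of currents leaving = 0; resistances in Ω):
  Node 1: (V_1 - 10)/30 + (V_1 - 0)/10 = 0
Collecting terms: 0.1333 × V_1 = 0.3333  =>  V_1 = 2.5 V
Power in each resistor, P = (ΔV)²/R:
  P_R1 = (10 - 2.5)²/30 = 1.875 W
  P_R2 = (2.5 - 0)²/10 = 0.625 W
P_total = P_R1 + P_R2 = 2.5 W

Final answer: 2.5 W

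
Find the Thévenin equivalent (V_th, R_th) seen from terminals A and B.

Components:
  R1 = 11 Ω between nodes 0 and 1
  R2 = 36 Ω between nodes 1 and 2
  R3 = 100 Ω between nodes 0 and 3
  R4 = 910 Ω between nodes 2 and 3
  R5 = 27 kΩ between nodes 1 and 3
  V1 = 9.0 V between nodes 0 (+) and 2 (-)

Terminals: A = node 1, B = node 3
Step 1 — V_th is the open-circuit voltage V_A - V_B (nothing connected across the terminals).
Nodal analysis, taking node 2 as the 0 V reference.
Source V1 fixes V_0 = 9 V.
KCL at each unknown node (sum of currents leaving = 0; resistances in Ω):
  Node 1: (V_1 - 9)/11 + (V_1 - 0)/36 + (V_1 - V_3)/27000 = 0
  Node 3: (V_3 - 9)/100 + (V_3 - 0)/910 + (V_3 - V_1)/27000 = 0
Collecting terms (coefficients in siemens):
  0.1187·V_1 - 0.00003704·V_3 = 0.8182
  0.01114·V_3 - 0.00003704·V_1 = 0.09
Determinant D = (0.1187)(0.01114) - (-0.00003704)(-0.00003704) = 0.001322
V_1 = [(0.8182)(0.01114) - (-0.00003704)(0.09)]/D = 6.894 V
V_3 = [(0.1187)(0.09) - (0.8182)(-0.00003704)]/D = 8.105 V
V_th = V_1 - V_3 = 6.894 - 8.105 = -1.211 V
Step 2 — R_th: zero the source — replace V1 by a short circuit (node 2 merges into node 0) — and find the resistance seen between A (node 1) and B (node 3).
Reduce the network between node 1 (A) and node 3 (B) by series/parallel combination:
  Rp1 = R1 ‖ R2 (parallel, both between nodes 0 and 1) = 1/(1/11 + 1/36) = 8.426 Ω
  Rp2 = R3 ‖ R4 (parallel, both between nodes 0 and 3) = 1/(1/100 + 1/910) = 90.1 Ω
  Rs1 = Rp1 + Rp2 (series, joined only at node 0) = 8.426 + 90.1 = 98.52 Ω
  Rp3 = R5 ‖ Rs1 (parallel, both between nodes 1 and 3) = 1/(1/27000 + 1/98.52) = 98.17 Ω
R_th = 98.17 Ω

Final answer: V_th = -1.211 V, R_th = 98.17 Ω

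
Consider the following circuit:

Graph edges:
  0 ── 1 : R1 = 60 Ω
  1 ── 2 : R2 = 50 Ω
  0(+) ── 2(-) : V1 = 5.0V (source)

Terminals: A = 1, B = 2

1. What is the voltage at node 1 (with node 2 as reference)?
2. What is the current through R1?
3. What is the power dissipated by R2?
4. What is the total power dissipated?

Nodal analysis, taking node 2 as the 0 V reference.
Source V1 fixes V_0 = 5 V.
KCL at each unknown node (sum of currents leaving = 0; resistances in Ω):
  Node 1: (V_1 - 5)/60 + (V_1 - 0)/50 = 0
Collecting terms: 0.03667 × V_1 = 0.08333  =>  V_1 = 2.273 V
Part 1:
  Read off the nodal solution: V_1 = 2.273 V
Part 2:
  I_R1 = (V_0 - V_1)/R1 = (5 - 2.273)/60 = 0.04545 A
  Magnitude: I_R1 = 0.04545 A
Part 3:
  I_R2 = (V_1 - V_2)/R2 = (2.273 - 0)/50 = 0.04545 A
  P_R2 = I_R2² × R2 = (0.04545)² × 50 = 0.1033 W
Part 4:
  Power in each resistor, P = (ΔV)²/R:
    P_R1 = (5 - 2.273)²/60 = 0.124 W
    P_R2 = (2.273 - 0)²/50 = 0.1033 W
  P_total = P_R1 + P_R2 = 0.2273 W

Final answers:
1. V_1 = 2.273 V
2. I_R1 = 0.04545 A
3. P_R2 = 0.1033 W
4. P_total = 0.2273 W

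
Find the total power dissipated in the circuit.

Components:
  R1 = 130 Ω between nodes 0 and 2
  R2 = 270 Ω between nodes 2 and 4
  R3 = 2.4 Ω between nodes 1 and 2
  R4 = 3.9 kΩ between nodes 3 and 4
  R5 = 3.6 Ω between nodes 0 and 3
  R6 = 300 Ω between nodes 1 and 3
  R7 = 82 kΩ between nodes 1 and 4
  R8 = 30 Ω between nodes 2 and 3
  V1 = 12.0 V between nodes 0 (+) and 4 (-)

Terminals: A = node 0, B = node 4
Nodal analysis, taking node 4 as the 0 V reference.
Source V1 fixes V_0 = 12 V.
KCL at each unknown node (sum of currents leaving = 0; resistances in Ω):
  Node 1: (V_1 - V_2)/2.4 + (V_1 - V_3)/300 + (V_1 - 0)/82000 = 0
  Node 2: (V_2 - 12)/130 + (V_2 - 0)/270 + (V_2 - V_1)/2.4 + (V_2 - V_3)/30 = 0
  Node 3: (V_3 - 0)/3900 + (V_3 - 12)/3.6 + (V_3 - V_1)/300 + (V_3 - V_2)/30 = 0
Collecting terms (coefficients in siemens):
  0.42·V_1 - 0.4167·V_2 - 0.003333·V_3 = 0
  0.4614·V_2 - 0.4167·V_1 - 0.03333·V_3 = 0.09231
  0.3147·V_3 - 0.003333·V_1 - 0.03333·V_2 = 3.333
Solving these 3 simultaneous equations (Gaussian elimination) gives:
  V_1 = 10.98 V, V_2 = 10.97 V, V_3 = 11.87 V
Power in each resistor, P = (ΔV)²/R:
  P_R1 = (12 - 10.97)²/130 = 0.008108 W
  P_R2 = (10.97 - 0)²/270 = 0.446 W
  P_R3 = (10.98 - 10.97)²/2.4 = 0.00001928 W
  P_R4 = (11.87 - 0)²/3900 = 0.03613 W
  P_R5 = (12 - 11.87)²/3.6 = 0.004646 W
  P_R6 = (10.98 - 11.87)²/300 = 0.002643 W
  P_R7 = (10.98 - 0)²/82000 = 0.00147 W
  P_R8 = (10.97 - 11.87)²/30 = 0.02684 W
P_total = P_R1 + P_R2 + P_R3 + P_R4 + P_R5 + P_R6 + P_R7 + P_R8 = 0.5258 W

Final answer: 0.5258 W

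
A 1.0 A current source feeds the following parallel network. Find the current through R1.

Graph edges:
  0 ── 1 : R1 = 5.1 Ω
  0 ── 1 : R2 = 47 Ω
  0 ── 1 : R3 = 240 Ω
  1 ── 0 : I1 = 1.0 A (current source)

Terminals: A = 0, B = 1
All resistors sit directly between nodes 0 and 1, so they are in parallel and share one voltage V; the full source current 1 A splits among them.
1/R_par = 1/5.1 + 1/47 + 1/240 = 0.2215 S  =>  R_par = 4.514 Ω
V = I × R_par = 1 × 4.514 = 4.514 V
I_R1 = V/R1 = 4.514/5.1 = 0.8851 A

Final answer: 0.8851 A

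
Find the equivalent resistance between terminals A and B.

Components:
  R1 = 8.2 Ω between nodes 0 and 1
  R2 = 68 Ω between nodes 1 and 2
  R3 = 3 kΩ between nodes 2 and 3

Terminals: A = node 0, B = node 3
Reduce the network between node 0 (A) and node 3 (B) by series/parallel combination:
  Rs1 = R1 + R2 (series, joined only at node 1) = 8.2 + 68 = 76.2 Ω
  Rs2 = R3 + Rs1 (series, joined only at node 2) = 3000 + 76.2 = 3076 Ω
R_eq = 3.076 kΩ

Final answer: 3.076 kΩ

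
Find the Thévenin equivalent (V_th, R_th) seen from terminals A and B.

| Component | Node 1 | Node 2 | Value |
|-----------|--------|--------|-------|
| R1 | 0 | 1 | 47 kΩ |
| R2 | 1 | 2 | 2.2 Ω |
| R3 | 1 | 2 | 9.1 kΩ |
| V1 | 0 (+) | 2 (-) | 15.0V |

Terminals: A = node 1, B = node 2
Step 1 — V_th is the open-circuit voltage V_A - V_B (nothing connected across the terminals).
Nodal analysis, taking node 2 as the 0 V reference.
Source V1 fixes V_0 = 15 V.
KCL at each unknown node (sum of currents leaving = 0; resistances in Ω):
  Node 1: (V_1 - 15)/47000 + (V_1 - 0)/2.2 + (V_1 - 0)/9100 = 0
Collecting terms: 0.4547 × V_1 = 0.0003191  =>  V_1 = 0.0007019 V
V_th = V_1 - V_2 = 0.0007019 - 0 = 0.0007019 V
Step 2 — R_th: zero the source — replace V1 by a short circuit (node 2 merges into node 0) — and find the resistance seen between A (node 1) and B (node 0).
Reduce the network between node 1 (A) and node 0 (B) by series/parallel combination:
  Rp1 = R1 ‖ R2 ‖ R3 (parallel, all between nodes 0 and 1) = 1/(1/47000 + 1/2.2 + 1/9100) = 2.199 Ω
R_th = 2.199 Ω

Final answer: V_th = 0.0007019 V, R_th = 2.199 Ω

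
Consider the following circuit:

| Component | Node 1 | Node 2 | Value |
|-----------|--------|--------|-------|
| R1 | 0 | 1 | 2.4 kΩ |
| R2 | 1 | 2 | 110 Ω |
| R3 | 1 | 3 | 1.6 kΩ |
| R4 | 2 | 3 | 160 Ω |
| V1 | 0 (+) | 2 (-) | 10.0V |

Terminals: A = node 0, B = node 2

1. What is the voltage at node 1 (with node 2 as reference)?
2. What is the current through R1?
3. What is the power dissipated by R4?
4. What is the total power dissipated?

Nodal analysis, taking node 2 as the 0 V reference.
Source V1 fixes V_0 = 10 V.
KCL at each unknown node (sum of currents leaving = 0; resistances in Ω):
  Node 1: (V_1 - 10)/2400 + (V_1 - 0)/110 + (V_1 - V_3)/1600 = 0
  Node 3: (V_3 - V_1)/1600 + (V_3 - 0)/160 = 0
Collecting terms (coefficients in siemens):
  0.01013·V_1 - 0.000625·V_3 = 0.004167
  0.006875·V_3 - 0.000625·V_1 = 0
Determinant D = (0.01013)(0.006875) - (-0.000625)(-0.000625) = 0.00006927
V_1 = [(0.004167)(0.006875) - (-0.000625)(0)]/D = 0.4135 V
V_3 = [(0.01013)(0) - (0.004167)(-0.000625)]/D = 0.03759 V
Part 1:
  Read off the nodal solution: V_1 = 0.4135 V
Part 2:
  I_R1 = (V_0 - V_1)/R1 = (10 - 0.4135)/2400 = 0.003994 A
  Magnitude: I_R1 = 0.003994 A
Part 3:
  I_R4 = (V_2 - V_3)/R4 = (0 - 0.03759)/160 = -0.000235 A
  P_R4 = I_R4² × R4 = (-0.000235)² × 160 = 0.000008833 W
Part 4:
  Power in each resistor, P = (ΔV)²/R:
    P_R1 = (10 - 0.4135)²/2400 = 0.03829 W
    P_R2 = (0.4135 - 0)²/110 = 0.001555 W
    P_R3 = (0.4135 - 0.03759)²/1600 = 0.00008833 W
    P_R4 = (0 - 0.03759)²/160 = 0.000008833 W
  P_total = P_R1 + P_R2 + P_R3 + P_R4 = 0.03994 W

Final answers:
1. V_1 = 0.4135 V
2. I_R1 = 0.003994 A
3. P_R4 = 8.833e-06 W
4. P_total = 0.03994 W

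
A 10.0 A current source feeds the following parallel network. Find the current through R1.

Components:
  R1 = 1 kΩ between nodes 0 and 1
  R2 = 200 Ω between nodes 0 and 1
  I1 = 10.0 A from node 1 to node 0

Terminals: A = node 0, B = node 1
All resistors sit directly between nodes 0 and 1, so they are in parallel and share one voltage V; the full source current 10 A splits among them.
1/R_par = 1/1000 + 1/200 = 0.006 S  =>  R_par = 166.7 Ω
V = I × R_par = 10 × 166.7 = 1667 V
I_R1 = V/R1 = 1667/1000 = 1.667 A

Final answer: 1.667 A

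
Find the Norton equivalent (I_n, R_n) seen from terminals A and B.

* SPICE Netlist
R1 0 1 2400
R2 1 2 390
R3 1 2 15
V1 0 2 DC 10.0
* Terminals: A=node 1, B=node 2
Find the Thévenin equivalent first; then I_n = V_th/R_th and R_n = R_th.
Step 1 — V_th is the open-circuit voltage V_A - V_B (nothing connected across the terminals).
Nodal analysis, taking node 2 as the 0 V reference.
Source V1 fixes V_0 = 10 V.
KCL at each unknown node (sum of currents leaving = 0; resistances in Ω):
  Node 1: (V_1 - 10)/2400 + (V_1 - 0)/390 + (V_1 - 0)/15 = 0
Collecting terms: 0.06965 × V_1 = 0.004167  =>  V_1 = 0.05983 V
V_th = V_1 - V_2 = 0.05983 - 0 = 0.05983 V
Step 2 — R_th: zero the source — replace V1 by a short circuit (node 2 merges into node 0) — and find the resistance seen between A (node 1) and B (node 0).
Reduce the network between node 1 (A) and node 0 (B) by series/parallel combination:
  Rp1 = R1 ‖ R2 ‖ R3 (parallel, all between nodes 0 and 1) = 1/(1/2400 + 1/390 + 1/15) = 14.36 Ω
R_th = 14.36 Ω
I_n = V_th/R_th = 0.05983/14.36 = 0.004167 A, and R_n = R_th = 14.36 Ω

Final answer: I_n = 0.004167 A, R_n = 14.36 Ω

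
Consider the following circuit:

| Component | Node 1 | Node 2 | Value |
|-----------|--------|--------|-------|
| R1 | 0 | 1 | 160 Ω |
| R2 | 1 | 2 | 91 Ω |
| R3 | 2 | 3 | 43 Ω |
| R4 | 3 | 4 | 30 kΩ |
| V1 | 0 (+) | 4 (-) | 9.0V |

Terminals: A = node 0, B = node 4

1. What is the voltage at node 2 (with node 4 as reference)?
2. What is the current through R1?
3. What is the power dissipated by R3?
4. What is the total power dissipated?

Nodal analysis, taking node 4 as the 0 V reference.
Source V1 fixes V_0 = 9 V.
KCL at each unknown node (sum of currents leaving = 0; resistances in Ω):
  Node 1: (V_1 - 9)/160 + (V_1 - V_2)/91 = 0
  Node 2: (V_2 - V_1)/91 + (V_2 - V_3)/43 = 0
  Node 3: (V_3 - V_2)/43 + (V_3 - 0)/30000 = 0
Collecting terms (coefficients in siemens):
  0.01724·V_1 - 0.01099·V_2 = 0.05625
  0.03424·V_2 - 0.01099·V_1 - 0.02326·V_3 = 0
  0.02329·V_3 - 0.02326·V_2 = 0
Solving these 3 simultaneous equations (Gaussian elimination) gives:
  V_1 = 8.952 V, V_2 = 8.925 V, V_3 = 8.913 V
Part 1:
  Read off the nodal solution: V_2 = 8.925 V
Part 2:
  I_R1 = (V_0 - V_1)/R1 = (9 - 8.952)/160 = 0.0002971 A
  Magnitude: I_R1 = 0.0002971 A
Part 3:
  I_R3 = (V_2 - V_3)/R3 = (8.925 - 8.913)/43 = 0.0002971 A
  P_R3 = I_R3² × R3 = (0.0002971)² × 43 = 0.000003795 W
Part 4:
  Power in each resistor, P = (ΔV)²/R:
    P_R1 = (9 - 8.952)²/160 = 0.00001412 W
    P_R2 = (8.952 - 8.925)²/91 = 0.000008032 W
    P_R3 = (8.925 - 8.913)²/43 = 0.000003795 W
    P_R4 = (8.913 - 0)²/30000 = 0.002648 W
  P_total = P_R1 + P_R2 + P_R3 + P_R4 = 0.002674 W

Final answers:
1. V_2 = 8.925 V
2. I_R1 = 0.0002971 A
3. P_R3 = 3.795e-06 W
4. P_total = 0.002674 W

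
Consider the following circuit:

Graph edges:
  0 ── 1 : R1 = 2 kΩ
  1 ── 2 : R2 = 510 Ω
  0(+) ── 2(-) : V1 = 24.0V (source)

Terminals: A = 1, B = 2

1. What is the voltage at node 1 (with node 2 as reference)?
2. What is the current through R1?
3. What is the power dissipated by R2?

Nodal analysis, taking node 2 as the 0 V reference.
Source V1 fixes V_0 = 24 V.
KCL at each unknown node (sum of currents leaving = 0; resistances in Ω):
  Node 1: (V_1 - 24)/2000 + (V_1 - 0)/510 = 0
Collecting terms: 0.002461 × V_1 = 0.012  =>  V_1 = 4.876 V
Part 1:
  Read off the nodal solution: V_1 = 4.876 V
Part 2:
  I_R1 = (V_0 - V_1)/R1 = (24 - 4.876)/2000 = 0.009562 A
  Magnitude: I_R1 = 0.009562 A
Part 3:
  I_R2 = (V_1 - V_2)/R2 = (4.876 - 0)/510 = 0.009562 A
  P_R2 = I_R2² × R2 = (0.009562)² × 510 = 0.04663 W

Final answers:
1. V_1 = 4.876 V
2. I_R1 = 0.009562 A
3. P_R2 = 0.04663 W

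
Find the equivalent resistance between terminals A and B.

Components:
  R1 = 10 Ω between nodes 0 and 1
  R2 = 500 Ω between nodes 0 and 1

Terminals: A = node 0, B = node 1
Reduce the network between node 0 (A) and node 1 (B) by series/parallel combination:
  Rp1 = R1 ‖ R2 (parallel, both between nodes 0 and 1) = 1/(1/10 + 1/500) = 9.804 Ω
R_eq = 9.804 Ω

Final answer: 9.804 Ω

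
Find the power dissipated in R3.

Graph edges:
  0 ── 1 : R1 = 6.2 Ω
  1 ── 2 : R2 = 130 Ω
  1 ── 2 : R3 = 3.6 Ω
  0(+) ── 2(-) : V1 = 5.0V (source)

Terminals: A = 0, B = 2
Nodal analysis, taking node 2 as the 0 V reference.
Source V1 fixes V_0 = 5 V.
KCL at each unknown node (sum of currents leaving = 0; resistances in Ω):
  Node 1: (V_1 - 5)/6.2 + (V_1 - 0)/130 + (V_1 - 0)/3.6 = 0
Collecting terms: 0.4468 × V_1 = 0.8065  =>  V_1 = 1.805 V
I_R3 = (V_1 - V_2)/R3 = (1.805 - 0)/3.6 = 0.5014 A
P_R3 = I_R3² × R3 = (0.5014)² × 3.6 = 0.9051 W

Final answer: 0.9051 W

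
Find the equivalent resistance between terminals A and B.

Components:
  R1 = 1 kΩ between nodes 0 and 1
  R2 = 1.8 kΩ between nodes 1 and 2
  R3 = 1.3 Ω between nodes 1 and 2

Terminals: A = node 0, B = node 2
Reduce the network between node 0 (A) and node 2 (B) by series/parallel combination:
  Rp1 = R2 ‖ R3 (parallel, both between nodes 1 and 2) = 1/(1/1800 + 1/1.3) = 1.299 Ω
  Rs1 = R1 + Rp1 (series, joined only at node 1) = 1000 + 1.299 = 1001 Ω
R_eq = 1.001 kΩ

Final answer: 1.001 kΩ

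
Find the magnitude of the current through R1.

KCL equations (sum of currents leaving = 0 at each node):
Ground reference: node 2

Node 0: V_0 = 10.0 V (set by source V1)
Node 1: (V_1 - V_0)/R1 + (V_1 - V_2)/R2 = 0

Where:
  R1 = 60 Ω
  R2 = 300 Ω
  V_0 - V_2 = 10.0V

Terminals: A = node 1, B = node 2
Nodal analysis, taking node 2 as the 0 V reference.
Source V1 fixes V_0 = 10 V.
KCL at each unknown node (sum of currents leaving = 0; resistances in Ω):
  Node 1: (V_1 - 10)/60 + (V_1 - 0)/300 = 0
Collecting terms: 0.02 × V_1 = 0.1667  =>  V_1 = 8.333 V
I_R1 = (V_0 - V_1)/R1 = (10 - 8.333)/60 = 0.02778 A
|I_R1| = 0.02778 A

Final answer: |I_R1| = 0.02778 A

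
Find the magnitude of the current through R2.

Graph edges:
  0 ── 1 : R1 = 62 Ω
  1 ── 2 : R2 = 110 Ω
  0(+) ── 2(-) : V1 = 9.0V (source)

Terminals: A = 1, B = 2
Nodal analysis, taking node 2 as the 0 V reference.
Source V1 fixes V_0 = 9 V.
KCL at each unknown node (sum of currents leaving = 0; resistances in Ω):
  Node 1: (V_1 - 9)/62 + (V_1 - 0)/110 = 0
Collecting terms: 0.02522 × V_1 = 0.1452  =>  V_1 = 5.756 V
I_R2 = (V_1 - V_2)/R2 = (5.756 - 0)/110 = 0.05233 A
|I_R2| = 0.05233 A

Final answer: |I_R2| = 0.05233 A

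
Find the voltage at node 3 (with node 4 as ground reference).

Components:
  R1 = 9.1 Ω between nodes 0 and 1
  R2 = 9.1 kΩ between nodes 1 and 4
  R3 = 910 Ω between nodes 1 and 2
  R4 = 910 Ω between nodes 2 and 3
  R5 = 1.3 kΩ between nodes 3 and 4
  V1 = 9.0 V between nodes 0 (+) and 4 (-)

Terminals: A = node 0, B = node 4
Nodal analysis, taking node 4 as the 0 V reference.
Source V1 fixes V_0 = 9 V.
KCL at each unknown node (sum of currents leaving = 0; resistances in Ω):
  Node 1: (V_1 - 9)/9.1 + (V_1 - 0)/9100 + (V_1 - V_2)/910 = 0
  Node 2: (V_2 - V_1)/910 + (V_2 - V_3)/910 = 0
  Node 3: (V_3 - V_2)/910 + (V_3 - 0)/1300 = 0
Collecting terms (coefficients in siemens):
  0.1111·V_1 - 0.001099·V_2 = 0.989
  0.002198·V_2 - 0.001099·V_1 - 0.001099·V_3 = 0
  0.001868·V_3 - 0.001099·V_2 = 0
Solving these 3 simultaneous equations (Gaussian elimination) gives:
  V_1 = 8.965 V, V_2 = 6.35 V, V_3 = 3.735 V
The requested potential is V_3 = 3.735 V.

Final answer: V_3 = 3.735 V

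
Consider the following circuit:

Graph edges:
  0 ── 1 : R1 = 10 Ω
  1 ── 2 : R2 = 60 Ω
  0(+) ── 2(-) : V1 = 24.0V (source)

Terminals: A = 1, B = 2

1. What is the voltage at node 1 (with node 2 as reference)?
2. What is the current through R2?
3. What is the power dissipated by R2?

Nodal analysis, taking node 2 as the 0 V reference.
Source V1 fixes V_0 = 24 V.
KCL at each unknown node (sum of currents leaving = 0; resistances in Ω):
  Node 1: (V_1 - 24)/10 + (V_1 - 0)/60 = 0
Collecting terms: 0.1167 × V_1 = 2.4  =>  V_1 = 20.57 V
Part 1:
  Read off the nodal solution: V_1 = 20.57 V
Part 2:
  I_R2 = (V_1 - V_2)/R2 = (20.57 - 0)/60 = 0.3429 A
  Magnitude: I_R2 = 0.3429 A
Part 3:
  I_R2 = (V_1 - V_2)/R2 = (20.57 - 0)/60 = 0.3429 A
  P_R2 = I_R2² × R2 = (0.3429)² × 60 = 7.053 W

Final answers:
1. V_1 = 20.57 V
2. I_R2 = 0.3429 A
3. P_R2 = 7.053 W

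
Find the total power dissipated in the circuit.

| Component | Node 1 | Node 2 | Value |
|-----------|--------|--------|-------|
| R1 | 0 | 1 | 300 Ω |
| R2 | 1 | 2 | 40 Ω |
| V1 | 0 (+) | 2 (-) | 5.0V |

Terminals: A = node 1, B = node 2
Nodal analysis, taking node 2 as the 0 V reference.
Source V1 fixes V_0 = 5 V.
KCL at each unknown node (sum of currents leaving = 0; resistances in Ω):
  Node 1: (V_1 - 5)/300 + (V_1 - 0)/40 = 0
Collecting terms: 0.02833 × V_1 = 0.01667  =>  V_1 = 0.5882 V
Power in each resistor, P = (ΔV)²/R:
  P_R1 = (5 - 0.5882)²/300 = 0.06488 W
  P_R2 = (0.5882 - 0)²/40 = 0.008651 W
P_total = P_R1 + P_R2 = 0.07353 W

Final answer: 0.07353 W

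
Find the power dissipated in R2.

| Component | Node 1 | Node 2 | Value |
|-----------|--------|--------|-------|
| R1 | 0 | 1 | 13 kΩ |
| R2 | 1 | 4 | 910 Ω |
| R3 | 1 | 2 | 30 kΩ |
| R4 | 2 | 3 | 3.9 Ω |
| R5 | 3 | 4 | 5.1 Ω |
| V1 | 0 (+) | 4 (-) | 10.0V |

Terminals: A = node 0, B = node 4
Nodal analysis, taking node 4 as the 0 V reference.
Source V1 fixes V_0 = 10 V.
KCL at each unknown node (sum of currents leaving = 0; resistances in Ω):
  Node 1: (V_1 - 10)/13000 + (V_1 - 0)/910 + (V_1 - V_2)/30000 = 0
  Node 2: (V_2 - V_1)/30000 + (V_2 - V_3)/3.9 = 0
  Node 3: (V_3 - V_2)/3.9 + (V_3 - 0)/5.1 = 0
Collecting terms (coefficients in siemens):
  0.001209·V_1 - 0.00003333·V_2 = 0.0007692
  0.2564·V_2 - 0.00003333·V_1 - 0.2564·V_3 = 0
  0.4525·V_3 - 0.2564·V_2 = 0
Solving these 3 simultaneous equations (Gaussian elimination) gives:
  V_1 = 0.6362 V, V_2 = 0.0001908 V, V_3 = 0.0001081 V
I_R2 = (V_1 - V_4)/R2 = (0.6362 - 0)/910 = 0.0006991 A
P_R2 = I_R2² × R2 = (0.0006991)² × 910 = 0.0004447 W

Final answer: 0.0004447 W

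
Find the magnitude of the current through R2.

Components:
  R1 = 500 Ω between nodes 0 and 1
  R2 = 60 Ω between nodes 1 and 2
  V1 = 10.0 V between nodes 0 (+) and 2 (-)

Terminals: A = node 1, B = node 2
Nodal analysis, taking node 2 as the 0 V reference.
Source V1 fixes V_0 = 10 V.
KCL at each unknown node (sum of currents leaving = 0; resistances in Ω):
  Node 1: (V_1 - 10)/500 + (V_1 - 0)/60 = 0
Collecting terms: 0.01867 × V_1 = 0.02  =>  V_1 = 1.071 V
I_R2 = (V_1 - V_2)/R2 = (1.071 - 0)/60 = 0.01786 A
|I_R2| = 0.01786 A

Final answer: |I_R2| = 0.01786 A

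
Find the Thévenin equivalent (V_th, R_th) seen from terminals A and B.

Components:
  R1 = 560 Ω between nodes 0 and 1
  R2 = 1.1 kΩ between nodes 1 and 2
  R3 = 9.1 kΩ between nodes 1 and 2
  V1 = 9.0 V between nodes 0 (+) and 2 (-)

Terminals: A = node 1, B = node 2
Step 1 — V_th is the open-circuit voltage V_A - V_B (nothing connected across the terminals).
Nodal analysis, taking node 2 as the 0 V reference.
Source V1 fixes V_0 = 9 V.
KCL at each unknown node (sum of currents leaving = 0; resistances in Ω):
  Node 1: (V_1 - 9)/560 + (V_1 - 0)/1100 + (V_1 - 0)/9100 = 0
Collecting terms: 0.002805 × V_1 = 0.01607  =>  V_1 = 5.73 V
V_th = V_1 - V_2 = 5.73 - 0 = 5.73 V
Step 2 — R_th: zero the source — replace V1 by a short circuit (node 2 merges into node 0) — and find the resistance seen between A (node 1) and B (node 0).
Reduce the network between node 1 (A) and node 0 (B) by series/parallel combination:
  Rp1 = R1 ‖ R2 ‖ R3 (parallel, all between nodes 0 and 1) = 1/(1/560 + 1/1100 + 1/9100) = 356.5 Ω
R_th = 356.5 Ω

Final answer: V_th = 5.73 V, R_th = 356.5 Ω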